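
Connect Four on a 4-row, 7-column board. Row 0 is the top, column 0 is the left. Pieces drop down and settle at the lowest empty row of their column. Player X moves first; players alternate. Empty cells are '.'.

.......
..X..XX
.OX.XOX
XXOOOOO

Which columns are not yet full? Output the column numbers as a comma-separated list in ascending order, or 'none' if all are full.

col 0: top cell = '.' → open
col 1: top cell = '.' → open
col 2: top cell = '.' → open
col 3: top cell = '.' → open
col 4: top cell = '.' → open
col 5: top cell = '.' → open
col 6: top cell = '.' → open

Answer: 0,1,2,3,4,5,6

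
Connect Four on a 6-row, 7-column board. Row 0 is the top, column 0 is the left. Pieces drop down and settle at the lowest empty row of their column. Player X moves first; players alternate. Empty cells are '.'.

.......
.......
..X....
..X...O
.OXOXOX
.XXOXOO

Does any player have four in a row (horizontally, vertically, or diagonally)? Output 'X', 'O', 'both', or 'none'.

X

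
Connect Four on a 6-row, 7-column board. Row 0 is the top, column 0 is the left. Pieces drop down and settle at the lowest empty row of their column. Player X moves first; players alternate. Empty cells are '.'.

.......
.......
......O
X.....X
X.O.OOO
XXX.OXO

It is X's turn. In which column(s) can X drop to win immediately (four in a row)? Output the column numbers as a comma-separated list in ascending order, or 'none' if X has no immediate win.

col 0: drop X → WIN!
col 1: drop X → no win
col 2: drop X → no win
col 3: drop X → WIN!
col 4: drop X → no win
col 5: drop X → no win
col 6: drop X → no win

Answer: 0,3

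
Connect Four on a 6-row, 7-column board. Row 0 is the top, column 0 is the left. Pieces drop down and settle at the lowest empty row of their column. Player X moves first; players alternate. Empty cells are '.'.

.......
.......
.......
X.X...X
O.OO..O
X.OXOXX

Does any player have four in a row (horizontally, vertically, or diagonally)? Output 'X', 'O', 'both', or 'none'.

none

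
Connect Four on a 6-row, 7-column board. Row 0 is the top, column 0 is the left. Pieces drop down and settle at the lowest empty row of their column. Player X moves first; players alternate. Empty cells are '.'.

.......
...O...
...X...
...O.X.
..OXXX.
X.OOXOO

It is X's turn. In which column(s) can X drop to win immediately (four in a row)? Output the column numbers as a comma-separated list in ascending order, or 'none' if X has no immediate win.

col 0: drop X → no win
col 1: drop X → no win
col 2: drop X → no win
col 3: drop X → no win
col 4: drop X → no win
col 5: drop X → no win
col 6: drop X → WIN!

Answer: 6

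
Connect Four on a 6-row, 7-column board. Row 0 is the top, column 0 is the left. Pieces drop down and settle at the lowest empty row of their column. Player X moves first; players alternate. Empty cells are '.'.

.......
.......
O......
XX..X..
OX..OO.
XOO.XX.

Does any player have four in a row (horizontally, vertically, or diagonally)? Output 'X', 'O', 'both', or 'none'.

none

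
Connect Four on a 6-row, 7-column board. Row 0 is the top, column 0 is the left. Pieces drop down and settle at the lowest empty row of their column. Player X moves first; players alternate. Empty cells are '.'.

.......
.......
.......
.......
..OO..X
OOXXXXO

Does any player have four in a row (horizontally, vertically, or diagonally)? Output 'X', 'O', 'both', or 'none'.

X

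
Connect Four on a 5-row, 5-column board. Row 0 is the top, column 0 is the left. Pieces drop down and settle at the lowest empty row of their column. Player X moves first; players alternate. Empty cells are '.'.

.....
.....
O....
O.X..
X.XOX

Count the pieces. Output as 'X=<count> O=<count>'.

X=4 O=3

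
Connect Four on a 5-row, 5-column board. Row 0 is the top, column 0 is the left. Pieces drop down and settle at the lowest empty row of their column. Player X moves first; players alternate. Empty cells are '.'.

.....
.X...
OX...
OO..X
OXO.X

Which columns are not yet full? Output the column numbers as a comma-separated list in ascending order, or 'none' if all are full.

Answer: 0,1,2,3,4

Derivation:
col 0: top cell = '.' → open
col 1: top cell = '.' → open
col 2: top cell = '.' → open
col 3: top cell = '.' → open
col 4: top cell = '.' → open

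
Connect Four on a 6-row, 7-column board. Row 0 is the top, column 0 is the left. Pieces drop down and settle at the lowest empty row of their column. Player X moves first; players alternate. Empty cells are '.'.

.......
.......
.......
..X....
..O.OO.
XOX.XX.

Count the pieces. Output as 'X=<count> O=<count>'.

X=5 O=4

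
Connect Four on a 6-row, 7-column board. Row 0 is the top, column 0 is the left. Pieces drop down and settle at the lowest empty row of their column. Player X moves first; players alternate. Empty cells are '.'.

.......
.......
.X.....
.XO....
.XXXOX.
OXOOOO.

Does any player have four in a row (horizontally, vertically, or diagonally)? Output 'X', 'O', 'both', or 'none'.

both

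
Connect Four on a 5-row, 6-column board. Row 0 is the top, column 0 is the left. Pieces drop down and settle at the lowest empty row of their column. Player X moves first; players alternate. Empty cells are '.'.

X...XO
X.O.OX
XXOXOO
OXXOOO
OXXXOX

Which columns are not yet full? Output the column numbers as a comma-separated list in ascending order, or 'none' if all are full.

Answer: 1,2,3

Derivation:
col 0: top cell = 'X' → FULL
col 1: top cell = '.' → open
col 2: top cell = '.' → open
col 3: top cell = '.' → open
col 4: top cell = 'X' → FULL
col 5: top cell = 'O' → FULL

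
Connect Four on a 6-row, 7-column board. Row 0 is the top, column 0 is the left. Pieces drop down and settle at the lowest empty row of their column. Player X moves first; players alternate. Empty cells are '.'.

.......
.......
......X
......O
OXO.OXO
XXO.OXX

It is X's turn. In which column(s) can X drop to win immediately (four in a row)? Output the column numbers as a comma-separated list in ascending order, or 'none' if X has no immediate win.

Answer: none

Derivation:
col 0: drop X → no win
col 1: drop X → no win
col 2: drop X → no win
col 3: drop X → no win
col 4: drop X → no win
col 5: drop X → no win
col 6: drop X → no win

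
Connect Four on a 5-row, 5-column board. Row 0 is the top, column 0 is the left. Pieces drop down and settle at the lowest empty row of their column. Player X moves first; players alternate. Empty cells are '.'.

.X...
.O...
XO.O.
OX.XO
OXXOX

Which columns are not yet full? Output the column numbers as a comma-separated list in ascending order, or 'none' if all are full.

Answer: 0,2,3,4

Derivation:
col 0: top cell = '.' → open
col 1: top cell = 'X' → FULL
col 2: top cell = '.' → open
col 3: top cell = '.' → open
col 4: top cell = '.' → open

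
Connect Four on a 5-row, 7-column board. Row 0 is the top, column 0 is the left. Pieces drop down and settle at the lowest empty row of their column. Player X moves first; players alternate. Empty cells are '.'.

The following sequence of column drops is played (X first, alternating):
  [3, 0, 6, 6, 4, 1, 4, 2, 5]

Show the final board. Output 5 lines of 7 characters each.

Answer: .......
.......
.......
....X.O
OOOXXXX

Derivation:
Move 1: X drops in col 3, lands at row 4
Move 2: O drops in col 0, lands at row 4
Move 3: X drops in col 6, lands at row 4
Move 4: O drops in col 6, lands at row 3
Move 5: X drops in col 4, lands at row 4
Move 6: O drops in col 1, lands at row 4
Move 7: X drops in col 4, lands at row 3
Move 8: O drops in col 2, lands at row 4
Move 9: X drops in col 5, lands at row 4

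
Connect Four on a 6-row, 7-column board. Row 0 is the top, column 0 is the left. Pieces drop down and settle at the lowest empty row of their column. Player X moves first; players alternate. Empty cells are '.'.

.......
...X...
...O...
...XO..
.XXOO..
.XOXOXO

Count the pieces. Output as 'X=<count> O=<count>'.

X=7 O=7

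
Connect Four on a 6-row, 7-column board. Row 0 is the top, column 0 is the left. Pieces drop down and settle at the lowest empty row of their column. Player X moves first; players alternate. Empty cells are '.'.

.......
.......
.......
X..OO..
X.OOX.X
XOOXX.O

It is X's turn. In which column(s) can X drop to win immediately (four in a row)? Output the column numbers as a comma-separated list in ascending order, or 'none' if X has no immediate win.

Answer: 0

Derivation:
col 0: drop X → WIN!
col 1: drop X → no win
col 2: drop X → no win
col 3: drop X → no win
col 4: drop X → no win
col 5: drop X → no win
col 6: drop X → no win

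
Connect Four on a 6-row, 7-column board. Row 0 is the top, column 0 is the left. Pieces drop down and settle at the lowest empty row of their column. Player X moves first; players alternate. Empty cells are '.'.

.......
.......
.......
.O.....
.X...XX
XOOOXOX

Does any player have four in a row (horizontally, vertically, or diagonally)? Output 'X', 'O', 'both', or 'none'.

none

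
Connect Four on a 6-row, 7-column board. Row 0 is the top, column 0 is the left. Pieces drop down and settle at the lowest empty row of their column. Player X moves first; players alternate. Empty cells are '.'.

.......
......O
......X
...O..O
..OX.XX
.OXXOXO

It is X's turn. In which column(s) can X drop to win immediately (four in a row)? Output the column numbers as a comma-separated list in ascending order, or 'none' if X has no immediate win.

Answer: 4

Derivation:
col 0: drop X → no win
col 1: drop X → no win
col 2: drop X → no win
col 3: drop X → no win
col 4: drop X → WIN!
col 5: drop X → no win
col 6: drop X → no win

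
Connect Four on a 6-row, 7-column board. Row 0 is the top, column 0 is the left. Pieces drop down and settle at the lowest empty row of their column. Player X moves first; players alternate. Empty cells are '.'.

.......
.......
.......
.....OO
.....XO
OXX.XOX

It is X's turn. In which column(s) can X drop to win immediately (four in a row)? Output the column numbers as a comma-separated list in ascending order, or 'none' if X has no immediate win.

col 0: drop X → no win
col 1: drop X → no win
col 2: drop X → no win
col 3: drop X → WIN!
col 4: drop X → no win
col 5: drop X → no win
col 6: drop X → no win

Answer: 3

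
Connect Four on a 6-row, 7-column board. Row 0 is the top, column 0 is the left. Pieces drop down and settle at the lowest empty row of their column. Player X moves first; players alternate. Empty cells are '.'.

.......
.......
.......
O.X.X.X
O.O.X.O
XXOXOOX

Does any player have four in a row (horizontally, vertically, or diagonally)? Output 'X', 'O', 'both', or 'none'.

none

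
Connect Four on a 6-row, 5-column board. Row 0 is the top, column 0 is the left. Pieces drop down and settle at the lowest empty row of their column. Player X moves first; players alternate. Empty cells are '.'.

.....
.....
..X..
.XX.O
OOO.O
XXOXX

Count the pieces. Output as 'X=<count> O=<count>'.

X=7 O=6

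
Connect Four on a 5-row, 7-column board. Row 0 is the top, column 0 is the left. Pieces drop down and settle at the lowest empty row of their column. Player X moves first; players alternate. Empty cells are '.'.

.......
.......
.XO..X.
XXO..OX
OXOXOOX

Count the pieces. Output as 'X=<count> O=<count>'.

X=8 O=7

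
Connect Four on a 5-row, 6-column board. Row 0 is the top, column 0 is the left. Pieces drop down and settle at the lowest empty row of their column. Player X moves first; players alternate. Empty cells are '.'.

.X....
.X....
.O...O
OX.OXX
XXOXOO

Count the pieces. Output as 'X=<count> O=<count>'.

X=8 O=7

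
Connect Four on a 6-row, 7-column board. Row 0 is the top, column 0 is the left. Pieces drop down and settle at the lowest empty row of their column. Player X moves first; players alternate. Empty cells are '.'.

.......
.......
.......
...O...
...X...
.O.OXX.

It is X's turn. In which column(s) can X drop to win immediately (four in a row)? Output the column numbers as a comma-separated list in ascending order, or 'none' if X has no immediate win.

Answer: none

Derivation:
col 0: drop X → no win
col 1: drop X → no win
col 2: drop X → no win
col 3: drop X → no win
col 4: drop X → no win
col 5: drop X → no win
col 6: drop X → no win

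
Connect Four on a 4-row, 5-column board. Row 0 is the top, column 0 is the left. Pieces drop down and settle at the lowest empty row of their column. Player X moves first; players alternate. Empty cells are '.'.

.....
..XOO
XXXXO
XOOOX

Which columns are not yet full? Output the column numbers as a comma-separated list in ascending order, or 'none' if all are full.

col 0: top cell = '.' → open
col 1: top cell = '.' → open
col 2: top cell = '.' → open
col 3: top cell = '.' → open
col 4: top cell = '.' → open

Answer: 0,1,2,3,4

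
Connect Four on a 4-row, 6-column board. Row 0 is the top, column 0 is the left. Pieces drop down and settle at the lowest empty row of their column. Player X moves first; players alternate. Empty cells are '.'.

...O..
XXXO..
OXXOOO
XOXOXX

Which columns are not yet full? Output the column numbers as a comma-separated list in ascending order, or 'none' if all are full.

Answer: 0,1,2,4,5

Derivation:
col 0: top cell = '.' → open
col 1: top cell = '.' → open
col 2: top cell = '.' → open
col 3: top cell = 'O' → FULL
col 4: top cell = '.' → open
col 5: top cell = '.' → open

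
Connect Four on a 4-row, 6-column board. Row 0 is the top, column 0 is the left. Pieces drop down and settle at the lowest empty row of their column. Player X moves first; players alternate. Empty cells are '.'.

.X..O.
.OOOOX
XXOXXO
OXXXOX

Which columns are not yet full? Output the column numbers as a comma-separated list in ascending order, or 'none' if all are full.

Answer: 0,2,3,5

Derivation:
col 0: top cell = '.' → open
col 1: top cell = 'X' → FULL
col 2: top cell = '.' → open
col 3: top cell = '.' → open
col 4: top cell = 'O' → FULL
col 5: top cell = '.' → open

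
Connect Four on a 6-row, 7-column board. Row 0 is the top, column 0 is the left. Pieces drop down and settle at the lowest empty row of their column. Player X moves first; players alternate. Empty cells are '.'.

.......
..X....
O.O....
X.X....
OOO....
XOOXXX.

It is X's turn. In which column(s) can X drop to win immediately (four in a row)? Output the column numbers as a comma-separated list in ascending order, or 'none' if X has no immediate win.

col 0: drop X → no win
col 1: drop X → no win
col 2: drop X → no win
col 3: drop X → no win
col 4: drop X → no win
col 5: drop X → no win
col 6: drop X → WIN!

Answer: 6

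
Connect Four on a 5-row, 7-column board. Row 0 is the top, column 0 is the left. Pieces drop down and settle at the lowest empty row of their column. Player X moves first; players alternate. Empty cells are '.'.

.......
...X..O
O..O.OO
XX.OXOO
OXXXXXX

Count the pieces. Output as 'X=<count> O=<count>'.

X=10 O=9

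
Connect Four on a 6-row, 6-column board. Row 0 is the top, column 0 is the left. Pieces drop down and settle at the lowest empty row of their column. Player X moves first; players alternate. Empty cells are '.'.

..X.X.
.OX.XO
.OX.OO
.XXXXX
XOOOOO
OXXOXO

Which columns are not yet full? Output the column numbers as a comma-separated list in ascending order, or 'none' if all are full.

col 0: top cell = '.' → open
col 1: top cell = '.' → open
col 2: top cell = 'X' → FULL
col 3: top cell = '.' → open
col 4: top cell = 'X' → FULL
col 5: top cell = '.' → open

Answer: 0,1,3,5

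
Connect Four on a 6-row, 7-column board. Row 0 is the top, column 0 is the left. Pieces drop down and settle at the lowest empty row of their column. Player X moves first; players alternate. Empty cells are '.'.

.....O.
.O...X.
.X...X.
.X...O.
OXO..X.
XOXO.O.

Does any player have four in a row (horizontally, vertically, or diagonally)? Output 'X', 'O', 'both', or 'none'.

none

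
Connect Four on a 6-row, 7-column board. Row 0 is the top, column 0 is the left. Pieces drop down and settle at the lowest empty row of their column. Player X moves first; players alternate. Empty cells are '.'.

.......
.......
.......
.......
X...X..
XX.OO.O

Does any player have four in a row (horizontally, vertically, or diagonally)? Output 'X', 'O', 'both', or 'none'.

none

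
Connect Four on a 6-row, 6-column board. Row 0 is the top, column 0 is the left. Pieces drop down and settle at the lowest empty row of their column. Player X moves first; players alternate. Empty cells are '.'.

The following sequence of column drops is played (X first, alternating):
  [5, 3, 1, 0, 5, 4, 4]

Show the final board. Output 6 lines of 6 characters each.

Move 1: X drops in col 5, lands at row 5
Move 2: O drops in col 3, lands at row 5
Move 3: X drops in col 1, lands at row 5
Move 4: O drops in col 0, lands at row 5
Move 5: X drops in col 5, lands at row 4
Move 6: O drops in col 4, lands at row 5
Move 7: X drops in col 4, lands at row 4

Answer: ......
......
......
......
....XX
OX.OOX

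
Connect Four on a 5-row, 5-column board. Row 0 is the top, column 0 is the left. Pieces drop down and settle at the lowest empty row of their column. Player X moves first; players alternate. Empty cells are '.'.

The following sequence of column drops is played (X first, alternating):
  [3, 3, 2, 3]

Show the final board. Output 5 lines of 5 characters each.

Answer: .....
.....
...O.
...O.
..XX.

Derivation:
Move 1: X drops in col 3, lands at row 4
Move 2: O drops in col 3, lands at row 3
Move 3: X drops in col 2, lands at row 4
Move 4: O drops in col 3, lands at row 2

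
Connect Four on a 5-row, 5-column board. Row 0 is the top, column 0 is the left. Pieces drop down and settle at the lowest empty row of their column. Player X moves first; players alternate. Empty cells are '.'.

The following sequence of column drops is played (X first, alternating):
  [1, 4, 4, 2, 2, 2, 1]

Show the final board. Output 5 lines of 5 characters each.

Move 1: X drops in col 1, lands at row 4
Move 2: O drops in col 4, lands at row 4
Move 3: X drops in col 4, lands at row 3
Move 4: O drops in col 2, lands at row 4
Move 5: X drops in col 2, lands at row 3
Move 6: O drops in col 2, lands at row 2
Move 7: X drops in col 1, lands at row 3

Answer: .....
.....
..O..
.XX.X
.XO.O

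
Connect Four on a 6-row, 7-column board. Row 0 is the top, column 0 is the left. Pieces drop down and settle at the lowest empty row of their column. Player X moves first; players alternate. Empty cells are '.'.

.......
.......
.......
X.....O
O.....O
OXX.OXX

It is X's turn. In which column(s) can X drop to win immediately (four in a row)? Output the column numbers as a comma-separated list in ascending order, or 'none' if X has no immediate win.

col 0: drop X → no win
col 1: drop X → no win
col 2: drop X → no win
col 3: drop X → no win
col 4: drop X → no win
col 5: drop X → no win
col 6: drop X → no win

Answer: none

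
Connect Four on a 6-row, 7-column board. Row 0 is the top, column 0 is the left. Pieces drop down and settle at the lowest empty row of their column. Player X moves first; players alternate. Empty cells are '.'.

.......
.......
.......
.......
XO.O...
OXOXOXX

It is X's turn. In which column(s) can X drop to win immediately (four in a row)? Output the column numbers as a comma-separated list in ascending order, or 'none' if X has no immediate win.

col 0: drop X → no win
col 1: drop X → no win
col 2: drop X → no win
col 3: drop X → no win
col 4: drop X → no win
col 5: drop X → no win
col 6: drop X → no win

Answer: none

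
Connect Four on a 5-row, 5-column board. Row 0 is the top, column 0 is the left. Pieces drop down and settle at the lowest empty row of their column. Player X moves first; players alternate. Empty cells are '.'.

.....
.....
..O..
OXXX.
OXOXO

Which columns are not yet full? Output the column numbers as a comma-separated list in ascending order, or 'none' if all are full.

col 0: top cell = '.' → open
col 1: top cell = '.' → open
col 2: top cell = '.' → open
col 3: top cell = '.' → open
col 4: top cell = '.' → open

Answer: 0,1,2,3,4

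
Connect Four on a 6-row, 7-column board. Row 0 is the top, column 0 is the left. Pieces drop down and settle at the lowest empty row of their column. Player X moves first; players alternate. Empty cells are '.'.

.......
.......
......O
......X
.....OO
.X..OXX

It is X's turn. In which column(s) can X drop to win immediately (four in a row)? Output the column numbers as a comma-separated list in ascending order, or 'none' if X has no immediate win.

col 0: drop X → no win
col 1: drop X → no win
col 2: drop X → no win
col 3: drop X → no win
col 4: drop X → no win
col 5: drop X → no win
col 6: drop X → no win

Answer: none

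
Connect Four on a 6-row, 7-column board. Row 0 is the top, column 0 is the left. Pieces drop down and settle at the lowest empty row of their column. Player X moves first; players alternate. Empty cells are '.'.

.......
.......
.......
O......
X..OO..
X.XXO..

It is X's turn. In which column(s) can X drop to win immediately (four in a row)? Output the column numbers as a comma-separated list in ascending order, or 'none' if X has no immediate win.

Answer: 1

Derivation:
col 0: drop X → no win
col 1: drop X → WIN!
col 2: drop X → no win
col 3: drop X → no win
col 4: drop X → no win
col 5: drop X → no win
col 6: drop X → no win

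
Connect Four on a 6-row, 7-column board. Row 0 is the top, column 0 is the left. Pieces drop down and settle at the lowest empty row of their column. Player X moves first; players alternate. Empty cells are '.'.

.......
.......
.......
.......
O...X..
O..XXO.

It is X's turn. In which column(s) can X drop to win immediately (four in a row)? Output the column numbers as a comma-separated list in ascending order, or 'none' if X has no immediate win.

col 0: drop X → no win
col 1: drop X → no win
col 2: drop X → no win
col 3: drop X → no win
col 4: drop X → no win
col 5: drop X → no win
col 6: drop X → no win

Answer: none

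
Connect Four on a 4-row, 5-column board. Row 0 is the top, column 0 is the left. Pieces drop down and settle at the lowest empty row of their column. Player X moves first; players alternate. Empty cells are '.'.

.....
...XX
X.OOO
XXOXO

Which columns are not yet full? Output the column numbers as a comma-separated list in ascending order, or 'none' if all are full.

Answer: 0,1,2,3,4

Derivation:
col 0: top cell = '.' → open
col 1: top cell = '.' → open
col 2: top cell = '.' → open
col 3: top cell = '.' → open
col 4: top cell = '.' → open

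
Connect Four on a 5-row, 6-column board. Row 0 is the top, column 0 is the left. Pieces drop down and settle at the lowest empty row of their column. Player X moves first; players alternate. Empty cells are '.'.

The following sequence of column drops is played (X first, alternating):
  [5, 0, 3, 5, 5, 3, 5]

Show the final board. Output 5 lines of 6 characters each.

Move 1: X drops in col 5, lands at row 4
Move 2: O drops in col 0, lands at row 4
Move 3: X drops in col 3, lands at row 4
Move 4: O drops in col 5, lands at row 3
Move 5: X drops in col 5, lands at row 2
Move 6: O drops in col 3, lands at row 3
Move 7: X drops in col 5, lands at row 1

Answer: ......
.....X
.....X
...O.O
O..X.X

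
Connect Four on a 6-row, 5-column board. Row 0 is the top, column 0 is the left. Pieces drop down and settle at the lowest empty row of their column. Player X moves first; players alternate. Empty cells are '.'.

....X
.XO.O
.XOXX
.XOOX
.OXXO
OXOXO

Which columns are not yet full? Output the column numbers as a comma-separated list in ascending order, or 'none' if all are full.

Answer: 0,1,2,3

Derivation:
col 0: top cell = '.' → open
col 1: top cell = '.' → open
col 2: top cell = '.' → open
col 3: top cell = '.' → open
col 4: top cell = 'X' → FULL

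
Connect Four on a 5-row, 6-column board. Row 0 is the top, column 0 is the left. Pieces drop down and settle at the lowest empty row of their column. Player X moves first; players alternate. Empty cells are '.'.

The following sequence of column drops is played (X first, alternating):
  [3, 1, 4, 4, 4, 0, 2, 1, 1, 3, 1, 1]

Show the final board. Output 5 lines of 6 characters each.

Answer: .O....
.X....
.X..X.
.O.OO.
OOXXX.

Derivation:
Move 1: X drops in col 3, lands at row 4
Move 2: O drops in col 1, lands at row 4
Move 3: X drops in col 4, lands at row 4
Move 4: O drops in col 4, lands at row 3
Move 5: X drops in col 4, lands at row 2
Move 6: O drops in col 0, lands at row 4
Move 7: X drops in col 2, lands at row 4
Move 8: O drops in col 1, lands at row 3
Move 9: X drops in col 1, lands at row 2
Move 10: O drops in col 3, lands at row 3
Move 11: X drops in col 1, lands at row 1
Move 12: O drops in col 1, lands at row 0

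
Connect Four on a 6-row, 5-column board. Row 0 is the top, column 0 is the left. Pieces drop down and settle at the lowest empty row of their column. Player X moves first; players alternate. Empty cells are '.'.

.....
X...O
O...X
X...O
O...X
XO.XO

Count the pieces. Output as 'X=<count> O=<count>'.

X=6 O=6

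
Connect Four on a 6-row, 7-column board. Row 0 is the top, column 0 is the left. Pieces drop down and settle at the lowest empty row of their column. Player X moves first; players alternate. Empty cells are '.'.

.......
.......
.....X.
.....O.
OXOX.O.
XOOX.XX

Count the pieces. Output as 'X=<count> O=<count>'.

X=7 O=6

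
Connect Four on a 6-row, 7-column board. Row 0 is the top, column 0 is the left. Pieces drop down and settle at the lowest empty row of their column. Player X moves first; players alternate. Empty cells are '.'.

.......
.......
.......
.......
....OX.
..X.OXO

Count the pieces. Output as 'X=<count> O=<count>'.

X=3 O=3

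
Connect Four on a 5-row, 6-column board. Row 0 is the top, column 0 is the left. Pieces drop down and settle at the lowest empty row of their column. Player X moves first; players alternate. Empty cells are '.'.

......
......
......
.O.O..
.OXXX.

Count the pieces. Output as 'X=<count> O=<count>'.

X=3 O=3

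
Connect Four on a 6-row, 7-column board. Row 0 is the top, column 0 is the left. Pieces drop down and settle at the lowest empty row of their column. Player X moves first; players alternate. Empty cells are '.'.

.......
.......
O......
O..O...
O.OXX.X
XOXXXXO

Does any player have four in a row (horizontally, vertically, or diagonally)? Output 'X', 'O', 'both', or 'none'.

X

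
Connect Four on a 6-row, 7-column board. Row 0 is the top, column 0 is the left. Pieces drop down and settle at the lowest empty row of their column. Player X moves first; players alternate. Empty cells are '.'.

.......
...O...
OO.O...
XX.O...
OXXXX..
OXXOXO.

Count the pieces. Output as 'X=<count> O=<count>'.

X=9 O=9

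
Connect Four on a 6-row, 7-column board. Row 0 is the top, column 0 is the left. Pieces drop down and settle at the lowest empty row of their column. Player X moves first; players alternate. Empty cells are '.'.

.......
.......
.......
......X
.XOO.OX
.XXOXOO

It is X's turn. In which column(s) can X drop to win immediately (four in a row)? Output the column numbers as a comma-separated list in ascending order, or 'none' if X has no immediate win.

Answer: none

Derivation:
col 0: drop X → no win
col 1: drop X → no win
col 2: drop X → no win
col 3: drop X → no win
col 4: drop X → no win
col 5: drop X → no win
col 6: drop X → no win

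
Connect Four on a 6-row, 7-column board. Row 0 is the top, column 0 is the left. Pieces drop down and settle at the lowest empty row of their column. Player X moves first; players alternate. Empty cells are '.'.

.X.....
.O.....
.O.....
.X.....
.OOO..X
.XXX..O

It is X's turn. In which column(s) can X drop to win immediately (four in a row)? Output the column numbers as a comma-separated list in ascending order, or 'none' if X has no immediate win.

col 0: drop X → WIN!
col 2: drop X → no win
col 3: drop X → no win
col 4: drop X → WIN!
col 5: drop X → no win
col 6: drop X → no win

Answer: 0,4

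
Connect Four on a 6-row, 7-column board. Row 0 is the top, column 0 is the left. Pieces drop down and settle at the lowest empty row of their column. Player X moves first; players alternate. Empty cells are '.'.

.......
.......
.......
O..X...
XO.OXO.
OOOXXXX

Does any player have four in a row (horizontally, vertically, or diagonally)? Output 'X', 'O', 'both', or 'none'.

X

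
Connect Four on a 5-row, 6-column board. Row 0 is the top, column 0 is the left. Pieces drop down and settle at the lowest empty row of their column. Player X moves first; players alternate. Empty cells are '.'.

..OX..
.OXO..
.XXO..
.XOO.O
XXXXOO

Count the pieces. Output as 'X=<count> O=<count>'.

X=9 O=9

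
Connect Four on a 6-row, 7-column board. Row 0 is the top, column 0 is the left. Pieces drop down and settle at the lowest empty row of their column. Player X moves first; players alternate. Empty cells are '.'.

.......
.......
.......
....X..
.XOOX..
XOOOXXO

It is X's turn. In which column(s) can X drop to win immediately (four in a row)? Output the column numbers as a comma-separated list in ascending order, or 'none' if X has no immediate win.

Answer: 4

Derivation:
col 0: drop X → no win
col 1: drop X → no win
col 2: drop X → no win
col 3: drop X → no win
col 4: drop X → WIN!
col 5: drop X → no win
col 6: drop X → no win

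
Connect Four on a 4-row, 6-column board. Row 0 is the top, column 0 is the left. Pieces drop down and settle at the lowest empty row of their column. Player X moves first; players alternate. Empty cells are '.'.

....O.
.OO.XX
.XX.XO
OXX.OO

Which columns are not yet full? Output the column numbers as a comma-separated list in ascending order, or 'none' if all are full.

Answer: 0,1,2,3,5

Derivation:
col 0: top cell = '.' → open
col 1: top cell = '.' → open
col 2: top cell = '.' → open
col 3: top cell = '.' → open
col 4: top cell = 'O' → FULL
col 5: top cell = '.' → open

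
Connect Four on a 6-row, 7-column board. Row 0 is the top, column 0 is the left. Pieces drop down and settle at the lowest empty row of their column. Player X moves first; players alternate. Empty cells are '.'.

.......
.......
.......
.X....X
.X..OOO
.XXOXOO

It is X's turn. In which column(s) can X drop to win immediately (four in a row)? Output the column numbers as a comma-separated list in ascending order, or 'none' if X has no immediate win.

Answer: 1

Derivation:
col 0: drop X → no win
col 1: drop X → WIN!
col 2: drop X → no win
col 3: drop X → no win
col 4: drop X → no win
col 5: drop X → no win
col 6: drop X → no win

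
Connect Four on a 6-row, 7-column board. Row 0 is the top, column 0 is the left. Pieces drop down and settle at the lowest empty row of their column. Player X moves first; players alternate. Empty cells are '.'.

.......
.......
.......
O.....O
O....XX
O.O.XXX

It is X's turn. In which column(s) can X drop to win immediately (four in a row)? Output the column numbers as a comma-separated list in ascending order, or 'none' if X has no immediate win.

Answer: 3

Derivation:
col 0: drop X → no win
col 1: drop X → no win
col 2: drop X → no win
col 3: drop X → WIN!
col 4: drop X → no win
col 5: drop X → no win
col 6: drop X → no win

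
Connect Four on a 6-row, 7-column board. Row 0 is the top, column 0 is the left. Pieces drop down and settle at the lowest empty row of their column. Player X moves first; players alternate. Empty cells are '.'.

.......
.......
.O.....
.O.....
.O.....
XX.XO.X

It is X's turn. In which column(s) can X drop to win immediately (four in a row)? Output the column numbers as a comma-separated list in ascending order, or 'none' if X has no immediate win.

col 0: drop X → no win
col 1: drop X → no win
col 2: drop X → WIN!
col 3: drop X → no win
col 4: drop X → no win
col 5: drop X → no win
col 6: drop X → no win

Answer: 2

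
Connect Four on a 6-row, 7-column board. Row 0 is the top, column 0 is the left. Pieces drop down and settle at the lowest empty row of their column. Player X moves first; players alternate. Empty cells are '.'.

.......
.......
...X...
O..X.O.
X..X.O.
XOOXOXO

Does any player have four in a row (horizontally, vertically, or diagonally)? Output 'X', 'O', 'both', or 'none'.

X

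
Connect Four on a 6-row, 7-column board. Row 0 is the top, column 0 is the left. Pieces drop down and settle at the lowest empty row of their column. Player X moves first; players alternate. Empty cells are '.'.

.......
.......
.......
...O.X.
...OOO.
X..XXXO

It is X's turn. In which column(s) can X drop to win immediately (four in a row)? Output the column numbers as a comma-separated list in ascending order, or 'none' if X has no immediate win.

col 0: drop X → no win
col 1: drop X → no win
col 2: drop X → WIN!
col 3: drop X → no win
col 4: drop X → no win
col 5: drop X → no win
col 6: drop X → no win

Answer: 2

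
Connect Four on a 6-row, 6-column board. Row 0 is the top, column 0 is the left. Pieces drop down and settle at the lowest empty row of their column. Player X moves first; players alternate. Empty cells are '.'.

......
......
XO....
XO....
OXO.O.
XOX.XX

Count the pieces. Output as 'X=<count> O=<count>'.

X=7 O=6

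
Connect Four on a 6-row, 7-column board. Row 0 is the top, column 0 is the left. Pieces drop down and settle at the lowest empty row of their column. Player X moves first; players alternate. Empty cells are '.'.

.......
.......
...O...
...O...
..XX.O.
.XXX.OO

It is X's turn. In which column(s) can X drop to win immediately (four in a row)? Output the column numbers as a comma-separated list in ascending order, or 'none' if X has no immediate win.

Answer: 0,4

Derivation:
col 0: drop X → WIN!
col 1: drop X → no win
col 2: drop X → no win
col 3: drop X → no win
col 4: drop X → WIN!
col 5: drop X → no win
col 6: drop X → no win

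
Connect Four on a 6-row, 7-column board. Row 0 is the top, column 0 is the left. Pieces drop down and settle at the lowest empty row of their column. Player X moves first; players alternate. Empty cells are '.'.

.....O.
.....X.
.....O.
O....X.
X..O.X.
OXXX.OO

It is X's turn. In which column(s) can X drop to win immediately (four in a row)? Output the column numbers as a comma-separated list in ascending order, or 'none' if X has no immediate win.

Answer: 4

Derivation:
col 0: drop X → no win
col 1: drop X → no win
col 2: drop X → no win
col 3: drop X → no win
col 4: drop X → WIN!
col 6: drop X → no win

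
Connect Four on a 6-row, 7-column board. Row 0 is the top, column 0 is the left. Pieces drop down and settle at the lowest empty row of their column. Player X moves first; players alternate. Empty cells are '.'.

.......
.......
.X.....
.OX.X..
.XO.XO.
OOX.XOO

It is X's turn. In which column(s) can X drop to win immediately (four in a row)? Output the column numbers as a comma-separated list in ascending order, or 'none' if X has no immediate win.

Answer: 4

Derivation:
col 0: drop X → no win
col 1: drop X → no win
col 2: drop X → no win
col 3: drop X → no win
col 4: drop X → WIN!
col 5: drop X → no win
col 6: drop X → no win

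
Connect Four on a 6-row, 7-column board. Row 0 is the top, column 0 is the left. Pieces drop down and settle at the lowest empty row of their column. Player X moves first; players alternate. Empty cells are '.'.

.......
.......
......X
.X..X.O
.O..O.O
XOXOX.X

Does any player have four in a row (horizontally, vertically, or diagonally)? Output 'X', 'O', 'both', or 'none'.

none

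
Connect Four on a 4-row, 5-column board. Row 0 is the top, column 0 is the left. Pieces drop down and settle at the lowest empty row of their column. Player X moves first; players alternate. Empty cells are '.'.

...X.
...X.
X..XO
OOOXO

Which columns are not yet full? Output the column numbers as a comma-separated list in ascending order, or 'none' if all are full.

col 0: top cell = '.' → open
col 1: top cell = '.' → open
col 2: top cell = '.' → open
col 3: top cell = 'X' → FULL
col 4: top cell = '.' → open

Answer: 0,1,2,4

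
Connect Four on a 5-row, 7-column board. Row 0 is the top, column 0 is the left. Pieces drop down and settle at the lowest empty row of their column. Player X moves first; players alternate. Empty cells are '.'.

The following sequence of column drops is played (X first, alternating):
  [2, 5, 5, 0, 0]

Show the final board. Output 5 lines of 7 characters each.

Answer: .......
.......
.......
X....X.
O.X..O.

Derivation:
Move 1: X drops in col 2, lands at row 4
Move 2: O drops in col 5, lands at row 4
Move 3: X drops in col 5, lands at row 3
Move 4: O drops in col 0, lands at row 4
Move 5: X drops in col 0, lands at row 3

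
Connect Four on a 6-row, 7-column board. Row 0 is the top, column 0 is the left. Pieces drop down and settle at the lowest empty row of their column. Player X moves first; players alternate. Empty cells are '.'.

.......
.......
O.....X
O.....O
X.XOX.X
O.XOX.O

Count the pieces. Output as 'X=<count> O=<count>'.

X=7 O=7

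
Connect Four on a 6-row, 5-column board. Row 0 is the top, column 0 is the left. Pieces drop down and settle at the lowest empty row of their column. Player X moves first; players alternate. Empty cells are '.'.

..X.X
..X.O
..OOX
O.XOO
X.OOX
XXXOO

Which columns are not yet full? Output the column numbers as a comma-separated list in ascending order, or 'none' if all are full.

col 0: top cell = '.' → open
col 1: top cell = '.' → open
col 2: top cell = 'X' → FULL
col 3: top cell = '.' → open
col 4: top cell = 'X' → FULL

Answer: 0,1,3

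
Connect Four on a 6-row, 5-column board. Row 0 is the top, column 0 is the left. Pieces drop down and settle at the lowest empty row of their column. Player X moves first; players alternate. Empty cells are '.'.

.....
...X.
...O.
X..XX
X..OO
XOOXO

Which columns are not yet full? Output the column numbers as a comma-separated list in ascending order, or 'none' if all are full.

Answer: 0,1,2,3,4

Derivation:
col 0: top cell = '.' → open
col 1: top cell = '.' → open
col 2: top cell = '.' → open
col 3: top cell = '.' → open
col 4: top cell = '.' → open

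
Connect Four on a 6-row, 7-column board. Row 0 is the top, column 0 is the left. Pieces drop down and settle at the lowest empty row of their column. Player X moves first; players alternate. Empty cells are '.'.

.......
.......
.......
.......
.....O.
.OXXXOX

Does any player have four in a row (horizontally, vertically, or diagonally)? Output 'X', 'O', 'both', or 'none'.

none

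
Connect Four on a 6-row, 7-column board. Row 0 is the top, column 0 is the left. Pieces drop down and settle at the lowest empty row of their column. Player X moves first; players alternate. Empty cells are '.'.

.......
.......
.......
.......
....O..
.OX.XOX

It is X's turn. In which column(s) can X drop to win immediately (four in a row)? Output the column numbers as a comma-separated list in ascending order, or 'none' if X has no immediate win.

col 0: drop X → no win
col 1: drop X → no win
col 2: drop X → no win
col 3: drop X → no win
col 4: drop X → no win
col 5: drop X → no win
col 6: drop X → no win

Answer: none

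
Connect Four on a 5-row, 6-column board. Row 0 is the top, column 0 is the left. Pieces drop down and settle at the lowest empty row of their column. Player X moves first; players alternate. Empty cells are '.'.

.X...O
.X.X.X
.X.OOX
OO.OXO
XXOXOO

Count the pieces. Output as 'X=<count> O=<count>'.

X=10 O=10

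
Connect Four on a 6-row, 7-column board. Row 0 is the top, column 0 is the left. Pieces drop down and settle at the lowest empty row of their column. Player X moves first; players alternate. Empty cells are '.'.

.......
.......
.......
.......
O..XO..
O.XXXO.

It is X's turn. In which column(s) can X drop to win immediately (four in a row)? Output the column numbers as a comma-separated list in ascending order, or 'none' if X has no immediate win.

Answer: 1

Derivation:
col 0: drop X → no win
col 1: drop X → WIN!
col 2: drop X → no win
col 3: drop X → no win
col 4: drop X → no win
col 5: drop X → no win
col 6: drop X → no win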